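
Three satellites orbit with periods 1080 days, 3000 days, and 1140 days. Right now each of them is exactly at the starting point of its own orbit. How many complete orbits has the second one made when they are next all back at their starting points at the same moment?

The first common completion time is the LCM of the periods.
1080 = 2^3 × 3^3 × 5
3000 = 2^3 × 3 × 5^3
1140 = 2^2 × 3 × 5 × 19
LCM(1080, 3000, 1140) = 2^3 × 3^3 × 5^3 × 19 = 513000.
Orbits for period 3000: 513000 / 3000 = 171.

171 orbits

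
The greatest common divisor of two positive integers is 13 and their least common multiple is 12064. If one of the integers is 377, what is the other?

For two integers, gcd × lcm = product, so the other is (13 × 12064) / 377 = 156832 / 377 = 416.

416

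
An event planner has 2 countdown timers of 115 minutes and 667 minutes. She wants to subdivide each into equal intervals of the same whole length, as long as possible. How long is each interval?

23 minutes

The interval must divide each timer length; the longest such is the gcd.
115 = 5 × 23
667 = 23 × 29
gcd(115, 667) = 23.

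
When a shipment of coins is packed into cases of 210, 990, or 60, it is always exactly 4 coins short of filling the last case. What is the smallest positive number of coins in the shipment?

13856

Being 4 short of a full case of size k means N ≡ −4 (mod k), i.e. N + 4 is a multiple of each size.
210 = 2 × 3 × 5 × 7
990 = 2 × 3^2 × 5 × 11
60 = 2^2 × 3 × 5
LCM(210, 990, 60) = 2^2 × 3^2 × 5 × 7 × 11 = 13860.
Smallest positive N is 13860 − 4 = 13856.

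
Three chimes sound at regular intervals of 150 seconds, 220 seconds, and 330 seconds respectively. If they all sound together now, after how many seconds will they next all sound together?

3300 seconds

They coincide at every common multiple of the periods; the first is the LCM.
150 = 2 × 3 × 5^2
220 = 2^2 × 5 × 11
330 = 2 × 3 × 5 × 11
LCM(150, 220, 330) = 2^2 × 3 × 5^2 × 11 = 3300.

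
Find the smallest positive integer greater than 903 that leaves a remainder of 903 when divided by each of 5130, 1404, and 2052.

N − 903 must be a common multiple of 5130, 1404, and 2052.
5130 = 2 × 3^3 × 5 × 19
1404 = 2^2 × 3^3 × 13
2052 = 2^2 × 3^3 × 19
LCM(5130, 1404, 2052) = 2^2 × 3^3 × 5 × 13 × 19 = 133380.
Smallest N > 903 is LCM + 903 = 133380 + 903 = 134283.

134283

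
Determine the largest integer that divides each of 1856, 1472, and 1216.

1856 = 2^6 × 29
1472 = 2^6 × 23
1216 = 2^6 × 19
gcd(1856, 1472, 1216) = 2^6 = 64.

64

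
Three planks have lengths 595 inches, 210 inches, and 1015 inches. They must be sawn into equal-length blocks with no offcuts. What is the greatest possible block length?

This is the greatest common divisor of 595, 210, and 1015.
595 = 5 × 7 × 17
210 = 2 × 3 × 5 × 7
1015 = 5 × 7 × 29
gcd(595, 210, 1015) = 5 × 7 = 35.

35 inches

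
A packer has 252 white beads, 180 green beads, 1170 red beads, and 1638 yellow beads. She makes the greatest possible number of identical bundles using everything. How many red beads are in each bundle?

Number of bundles = gcd(252, 180, 1170, 1638).
252 = 2^2 × 3^2 × 7
180 = 2^2 × 3^2 × 5
1170 = 2 × 3^2 × 5 × 13
1638 = 2 × 3^2 × 7 × 13
gcd(252, 180, 1170, 1638) = 2 × 3^2 = 18.
red beads per bundle = 1170 / 18 = 65.

65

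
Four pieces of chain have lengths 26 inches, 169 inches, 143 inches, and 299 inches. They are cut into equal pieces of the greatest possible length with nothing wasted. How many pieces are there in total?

Piece length = gcd(26, 169, 143, 299).
26 = 2 × 13
169 = 13^2
143 = 11 × 13
299 = 13 × 23
gcd(26, 169, 143, 299) = 13.
Total pieces = 26/13 + 169/13 + 143/13 + 299/13 = 2 + 13 + 11 + 23 = 49.

49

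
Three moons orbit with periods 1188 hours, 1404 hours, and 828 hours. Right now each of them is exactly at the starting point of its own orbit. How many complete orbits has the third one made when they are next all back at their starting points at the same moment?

All finish a whole number of cycles simultaneously at t = LCM of the periods.
1188 = 2^2 × 3^3 × 11
1404 = 2^2 × 3^3 × 13
828 = 2^2 × 3^2 × 23
LCM(1188, 1404, 828) = 2^2 × 3^3 × 11 × 13 × 23 = 355212.
Orbits for period 828: 355212 / 828 = 429.

429 orbits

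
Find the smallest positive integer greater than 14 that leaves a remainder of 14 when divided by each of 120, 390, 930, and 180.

N − 14 must be a common multiple of 120, 390, 930, and 180.
120 = 2^3 × 3 × 5
390 = 2 × 3 × 5 × 13
930 = 2 × 3 × 5 × 31
180 = 2^2 × 3^2 × 5
LCM(120, 390, 930, 180) = 2^3 × 3^2 × 5 × 13 × 31 = 145080.
Smallest N > 14 is LCM + 14 = 145080 + 14 = 145094.

145094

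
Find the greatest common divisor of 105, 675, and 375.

105 = 3 × 5 × 7
675 = 3^3 × 5^2
375 = 3 × 5^3
gcd(105, 675, 375) = 3 × 5 = 15.

15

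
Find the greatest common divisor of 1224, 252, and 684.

36

1224 = 2^3 × 3^2 × 17
252 = 2^2 × 3^2 × 7
684 = 2^2 × 3^2 × 19
gcd(1224, 252, 684) = 2^2 × 3^2 = 36.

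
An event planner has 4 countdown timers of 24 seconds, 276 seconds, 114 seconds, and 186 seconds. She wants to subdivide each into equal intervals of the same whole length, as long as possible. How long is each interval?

The interval must divide each timer length; the longest such is the gcd.
24 = 2^3 × 3
276 = 2^2 × 3 × 23
114 = 2 × 3 × 19
186 = 2 × 3 × 31
gcd(24, 276, 114, 186) = 2 × 3 = 6.

6 seconds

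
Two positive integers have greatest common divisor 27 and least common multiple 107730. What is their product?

For any two positive integers, gcd × lcm = product = 27 × 107730 = 2908710.

2908710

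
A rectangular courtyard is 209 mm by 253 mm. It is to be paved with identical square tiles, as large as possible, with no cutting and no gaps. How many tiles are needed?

437

Tile side = gcd(209, 253).
209 = 11 × 19
253 = 11 × 23
gcd(209, 253) = 11.
Tiles: (209/11) × (253/11) = 19 × 23 = 437.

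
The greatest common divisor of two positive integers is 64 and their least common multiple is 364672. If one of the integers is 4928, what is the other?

For two integers, gcd × lcm = product, so the other is (64 × 364672) / 4928 = 23339008 / 4928 = 4736.

4736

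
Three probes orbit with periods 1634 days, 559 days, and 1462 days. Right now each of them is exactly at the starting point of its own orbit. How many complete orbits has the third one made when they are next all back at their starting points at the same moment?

247 orbits

They are all back at their starting positions together after one LCM of the periods.
1634 = 2 × 19 × 43
559 = 13 × 43
1462 = 2 × 17 × 43
LCM(1634, 559, 1462) = 2 × 13 × 17 × 19 × 43 = 361114.
Orbits for period 1462: 361114 / 1462 = 247.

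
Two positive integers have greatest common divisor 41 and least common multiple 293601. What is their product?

12037641

For any two positive integers, gcd × lcm = product = 41 × 293601 = 12037641.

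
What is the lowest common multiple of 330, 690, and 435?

220110

330 = 2 × 3 × 5 × 11
690 = 2 × 3 × 5 × 23
435 = 3 × 5 × 29
LCM(330, 690, 435) = 2 × 3 × 5 × 11 × 23 × 29 = 220110.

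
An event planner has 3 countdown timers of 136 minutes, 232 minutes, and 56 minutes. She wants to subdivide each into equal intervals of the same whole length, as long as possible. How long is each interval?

8 minutes

The interval must divide each timer length; the longest such is the gcd.
136 = 2^3 × 17
232 = 2^3 × 29
56 = 2^3 × 7
gcd(136, 232, 56) = 2^3 = 8.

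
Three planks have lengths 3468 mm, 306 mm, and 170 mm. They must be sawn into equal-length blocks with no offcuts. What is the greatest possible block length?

34 mm

The block length must divide every plank, so the greatest is gcd(3468, 306, 170).
3468 = 2^2 × 3 × 17^2
306 = 2 × 3^2 × 17
170 = 2 × 5 × 17
gcd(3468, 306, 170) = 2 × 17 = 34.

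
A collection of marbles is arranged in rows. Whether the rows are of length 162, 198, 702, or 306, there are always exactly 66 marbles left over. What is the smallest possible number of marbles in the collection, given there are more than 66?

N − 66 must be a common multiple of 162, 198, 702, and 306.
162 = 2 × 3^4
198 = 2 × 3^2 × 11
702 = 2 × 3^3 × 13
306 = 2 × 3^2 × 17
LCM(162, 198, 702, 306) = 2 × 3^4 × 11 × 13 × 17 = 393822.
Smallest N > 66 is LCM + 66 = 393822 + 66 = 393888.

393888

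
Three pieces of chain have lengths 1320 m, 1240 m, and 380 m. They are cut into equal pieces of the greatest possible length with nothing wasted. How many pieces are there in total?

Piece length = gcd(1320, 1240, 380).
1320 = 2^3 × 3 × 5 × 11
1240 = 2^3 × 5 × 31
380 = 2^2 × 5 × 19
gcd(1320, 1240, 380) = 2^2 × 5 = 20.
Total pieces = 1320/20 + 1240/20 + 380/20 = 66 + 62 + 19 = 147.

147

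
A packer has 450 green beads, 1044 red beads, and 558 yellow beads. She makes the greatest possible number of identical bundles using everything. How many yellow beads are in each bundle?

Number of bundles = gcd(450, 1044, 558).
450 = 2 × 3^2 × 5^2
1044 = 2^2 × 3^2 × 29
558 = 2 × 3^2 × 31
gcd(450, 1044, 558) = 2 × 3^2 = 18.
yellow beads per bundle = 558 / 18 = 31.

31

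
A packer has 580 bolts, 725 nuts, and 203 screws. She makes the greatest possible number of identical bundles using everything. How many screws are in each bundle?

Number of bundles = gcd(580, 725, 203).
580 = 2^2 × 5 × 29
725 = 5^2 × 29
203 = 7 × 29
gcd(580, 725, 203) = 29.
screws per bundle = 203 / 29 = 7.

7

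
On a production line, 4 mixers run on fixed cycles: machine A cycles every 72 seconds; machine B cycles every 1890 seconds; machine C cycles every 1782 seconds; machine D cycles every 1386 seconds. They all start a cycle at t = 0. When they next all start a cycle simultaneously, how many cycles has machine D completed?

They are all back at their starting positions together after one LCM of the periods.
72 = 2^3 × 3^2
1890 = 2 × 3^3 × 5 × 7
1782 = 2 × 3^4 × 11
1386 = 2 × 3^2 × 7 × 11
LCM(72, 1890, 1782, 1386) = 2^3 × 3^4 × 5 × 7 × 11 = 249480.
Cycles for period 1386: 249480 / 1386 = 180.

180 cycles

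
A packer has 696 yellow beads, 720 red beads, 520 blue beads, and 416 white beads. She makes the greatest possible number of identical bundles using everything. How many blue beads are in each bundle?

Number of bundles = gcd(696, 720, 520, 416).
696 = 2^3 × 3 × 29
720 = 2^4 × 3^2 × 5
520 = 2^3 × 5 × 13
416 = 2^5 × 13
gcd(696, 720, 520, 416) = 2^3 = 8.
blue beads per bundle = 520 / 8 = 65.

65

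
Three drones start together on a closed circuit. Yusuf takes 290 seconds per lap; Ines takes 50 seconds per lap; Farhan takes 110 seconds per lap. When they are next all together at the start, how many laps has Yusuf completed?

55 laps

The first common completion time is the LCM of the periods.
290 = 2 × 5 × 29
50 = 2 × 5^2
110 = 2 × 5 × 11
LCM(290, 50, 110) = 2 × 5^2 × 11 × 29 = 15950.
Laps for period 290: 15950 / 290 = 55.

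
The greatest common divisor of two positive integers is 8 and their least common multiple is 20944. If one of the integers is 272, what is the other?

616

For two integers, gcd × lcm = product, so the other is (8 × 20944) / 272 = 167552 / 272 = 616.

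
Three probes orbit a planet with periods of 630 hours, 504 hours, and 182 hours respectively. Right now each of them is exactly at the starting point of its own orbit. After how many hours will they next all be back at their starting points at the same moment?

The first simultaneous occurrence is after LCM of the individual periods.
630 = 2 × 3^2 × 5 × 7
504 = 2^3 × 3^2 × 7
182 = 2 × 7 × 13
LCM(630, 504, 182) = 2^3 × 3^2 × 5 × 7 × 13 = 32760.

32760 hours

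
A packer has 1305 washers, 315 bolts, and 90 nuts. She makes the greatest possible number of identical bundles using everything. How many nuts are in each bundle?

Number of bundles = gcd(1305, 315, 90).
1305 = 3^2 × 5 × 29
315 = 3^2 × 5 × 7
90 = 2 × 3^2 × 5
gcd(1305, 315, 90) = 3^2 × 5 = 45.
nuts per bundle = 90 / 45 = 2.

2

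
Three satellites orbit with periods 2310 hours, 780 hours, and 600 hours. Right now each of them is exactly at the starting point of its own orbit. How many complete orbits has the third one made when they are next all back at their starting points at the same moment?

1001 orbits

They are all back at their starting positions together after one LCM of the periods.
2310 = 2 × 3 × 5 × 7 × 11
780 = 2^2 × 3 × 5 × 13
600 = 2^3 × 3 × 5^2
LCM(2310, 780, 600) = 2^3 × 3 × 5^2 × 7 × 11 × 13 = 600600.
Orbits for period 600: 600600 / 600 = 1001.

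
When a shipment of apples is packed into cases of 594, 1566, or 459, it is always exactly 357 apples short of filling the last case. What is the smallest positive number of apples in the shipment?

292485

Being 357 short of a full case of size k means N ≡ −357 (mod k), i.e. N + 357 is a multiple of each size.
594 = 2 × 3^3 × 11
1566 = 2 × 3^3 × 29
459 = 3^3 × 17
LCM(594, 1566, 459) = 2 × 3^3 × 11 × 17 × 29 = 292842.
Smallest positive N is 292842 − 357 = 292485.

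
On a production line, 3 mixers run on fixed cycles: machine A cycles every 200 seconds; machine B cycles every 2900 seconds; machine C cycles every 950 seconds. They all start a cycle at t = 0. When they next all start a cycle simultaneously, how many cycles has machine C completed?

116 cycles

All finish a whole number of cycles simultaneously at t = LCM of the periods.
200 = 2^3 × 5^2
2900 = 2^2 × 5^2 × 29
950 = 2 × 5^2 × 19
LCM(200, 2900, 950) = 2^3 × 5^2 × 19 × 29 = 110200.
Cycles for period 950: 110200 / 950 = 116.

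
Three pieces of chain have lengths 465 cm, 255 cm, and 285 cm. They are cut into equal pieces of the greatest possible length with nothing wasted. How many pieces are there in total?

Piece length = gcd(465, 255, 285).
465 = 3 × 5 × 31
255 = 3 × 5 × 17
285 = 3 × 5 × 19
gcd(465, 255, 285) = 3 × 5 = 15.
Total pieces = 465/15 + 255/15 + 285/15 = 31 + 17 + 19 = 67.

67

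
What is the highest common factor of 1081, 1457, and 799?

47

1081 = 23 × 47
1457 = 31 × 47
799 = 17 × 47
gcd(1081, 1457, 799) = 47.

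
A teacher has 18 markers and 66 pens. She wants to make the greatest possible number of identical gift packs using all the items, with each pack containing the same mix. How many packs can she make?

6 packs

The pack count must divide each quantity, so the greatest is gcd(18, 66).
18 = 2 × 3^2
66 = 2 × 3 × 11
gcd(18, 66) = 2 × 3 = 6.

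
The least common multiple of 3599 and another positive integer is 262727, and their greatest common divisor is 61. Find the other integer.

gcd × lcm = product of the two integers, so the other integer is (61 × 262727) / 3599 = 4453.

4453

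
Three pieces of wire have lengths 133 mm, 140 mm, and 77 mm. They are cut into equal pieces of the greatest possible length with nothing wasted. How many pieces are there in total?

Piece length = gcd(133, 140, 77).
133 = 7 × 19
140 = 2^2 × 5 × 7
77 = 7 × 11
gcd(133, 140, 77) = 7.
Total pieces = 133/7 + 140/7 + 77/7 = 19 + 20 + 11 = 50.

50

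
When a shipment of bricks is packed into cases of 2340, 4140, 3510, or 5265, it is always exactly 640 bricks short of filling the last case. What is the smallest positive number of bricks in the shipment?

483740

Being 640 short of a full case of size k means N ≡ −640 (mod k), i.e. N + 640 is a multiple of each size.
2340 = 2^2 × 3^2 × 5 × 13
4140 = 2^2 × 3^2 × 5 × 23
3510 = 2 × 3^3 × 5 × 13
5265 = 3^4 × 5 × 13
LCM(2340, 4140, 3510, 5265) = 2^2 × 3^4 × 5 × 13 × 23 = 484380.
Smallest positive N is 484380 − 640 = 483740.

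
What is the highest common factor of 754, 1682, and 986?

754 = 2 × 13 × 29
1682 = 2 × 29^2
986 = 2 × 17 × 29
gcd(754, 1682, 986) = 2 × 29 = 58.

58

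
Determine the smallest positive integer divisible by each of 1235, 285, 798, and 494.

51870

1235 = 5 × 13 × 19
285 = 3 × 5 × 19
798 = 2 × 3 × 7 × 19
494 = 2 × 13 × 19
LCM(1235, 285, 798, 494) = 2 × 3 × 5 × 7 × 13 × 19 = 51870.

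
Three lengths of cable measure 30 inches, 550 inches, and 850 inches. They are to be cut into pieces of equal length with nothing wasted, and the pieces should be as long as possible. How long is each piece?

Each piece length must divide every original length, so the longest possible is gcd(30, 550, 850).
30 = 2 × 3 × 5
550 = 2 × 5^2 × 11
850 = 2 × 5^2 × 17
gcd(30, 550, 850) = 2 × 5 = 10.

10 inches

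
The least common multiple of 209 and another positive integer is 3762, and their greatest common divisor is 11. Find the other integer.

198

gcd × lcm = product of the two integers, so the other integer is (11 × 3762) / 209 = 198.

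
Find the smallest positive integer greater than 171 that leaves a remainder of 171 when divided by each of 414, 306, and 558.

N − 171 must be a common multiple of 414, 306, and 558.
414 = 2 × 3^2 × 23
306 = 2 × 3^2 × 17
558 = 2 × 3^2 × 31
LCM(414, 306, 558) = 2 × 3^2 × 17 × 23 × 31 = 218178.
Smallest N > 171 is LCM + 171 = 218178 + 171 = 218349.

218349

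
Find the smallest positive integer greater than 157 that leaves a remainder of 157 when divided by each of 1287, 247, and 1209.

N − 157 must be a common multiple of 1287, 247, and 1209.
1287 = 3^2 × 11 × 13
247 = 13 × 19
1209 = 3 × 13 × 31
LCM(1287, 247, 1209) = 3^2 × 11 × 13 × 19 × 31 = 758043.
Smallest N > 157 is LCM + 157 = 758043 + 157 = 758200.

758200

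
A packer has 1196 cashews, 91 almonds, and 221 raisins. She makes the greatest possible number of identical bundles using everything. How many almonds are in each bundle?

Number of bundles = gcd(1196, 91, 221).
1196 = 2^2 × 13 × 23
91 = 7 × 13
221 = 13 × 17
gcd(1196, 91, 221) = 13.
almonds per bundle = 91 / 13 = 7.

7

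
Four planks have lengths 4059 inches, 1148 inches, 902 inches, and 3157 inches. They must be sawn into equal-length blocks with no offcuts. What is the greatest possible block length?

This is the greatest common divisor of 4059, 1148, 902, and 3157.
4059 = 3^2 × 11 × 41
1148 = 2^2 × 7 × 41
902 = 2 × 11 × 41
3157 = 7 × 11 × 41
gcd(4059, 1148, 902, 3157) = 41.

41 inches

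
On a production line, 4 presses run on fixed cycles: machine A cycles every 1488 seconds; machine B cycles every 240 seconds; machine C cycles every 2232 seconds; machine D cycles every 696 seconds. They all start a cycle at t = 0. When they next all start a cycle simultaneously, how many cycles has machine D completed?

All finish a whole number of cycles simultaneously at t = LCM of the periods.
1488 = 2^4 × 3 × 31
240 = 2^4 × 3 × 5
2232 = 2^3 × 3^2 × 31
696 = 2^3 × 3 × 29
LCM(1488, 240, 2232, 696) = 2^4 × 3^2 × 5 × 29 × 31 = 647280.
Cycles for period 696: 647280 / 696 = 930.

930 cycles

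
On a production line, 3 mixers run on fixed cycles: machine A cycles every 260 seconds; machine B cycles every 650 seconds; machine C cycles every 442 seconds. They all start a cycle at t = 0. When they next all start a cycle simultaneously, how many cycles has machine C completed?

50 cycles

The first common completion time is the LCM of the periods.
260 = 2^2 × 5 × 13
650 = 2 × 5^2 × 13
442 = 2 × 13 × 17
LCM(260, 650, 442) = 2^2 × 5^2 × 13 × 17 = 22100.
Cycles for period 442: 22100 / 442 = 50.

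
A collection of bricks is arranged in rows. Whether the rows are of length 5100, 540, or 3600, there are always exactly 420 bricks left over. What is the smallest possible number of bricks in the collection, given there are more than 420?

184020

N − 420 must be a common multiple of 5100, 540, and 3600.
5100 = 2^2 × 3 × 5^2 × 17
540 = 2^2 × 3^3 × 5
3600 = 2^4 × 3^2 × 5^2
LCM(5100, 540, 3600) = 2^4 × 3^3 × 5^2 × 17 = 183600.
Smallest N > 420 is LCM + 420 = 183600 + 420 = 184020.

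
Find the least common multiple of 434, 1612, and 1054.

191828

434 = 2 × 7 × 31
1612 = 2^2 × 13 × 31
1054 = 2 × 17 × 31
LCM(434, 1612, 1054) = 2^2 × 7 × 13 × 17 × 31 = 191828.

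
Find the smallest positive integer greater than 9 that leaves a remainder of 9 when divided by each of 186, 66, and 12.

4101

N − 9 must be a common multiple of 186, 66, and 12.
186 = 2 × 3 × 31
66 = 2 × 3 × 11
12 = 2^2 × 3
LCM(186, 66, 12) = 2^2 × 3 × 11 × 31 = 4092.
Smallest N > 9 is LCM + 9 = 4092 + 9 = 4101.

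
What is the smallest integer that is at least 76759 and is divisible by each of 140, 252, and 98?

79380

The integer must be a common multiple of 140, 252, and 98, so a multiple of their LCM.
140 = 2^2 × 5 × 7
252 = 2^2 × 3^2 × 7
98 = 2 × 7^2
LCM(140, 252, 98) = 2^2 × 3^2 × 5 × 7^2 = 8820.
Smallest multiple of 8820 that is ≥ 76759: ⌈76759/8820⌉ × 8820 = 9 × 8820 = 79380.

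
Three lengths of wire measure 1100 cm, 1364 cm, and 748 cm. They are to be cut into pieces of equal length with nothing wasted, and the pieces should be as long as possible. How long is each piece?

The greatest length dividing all of 1100, 1364, and 748 is their gcd.
1100 = 2^2 × 5^2 × 11
1364 = 2^2 × 11 × 31
748 = 2^2 × 11 × 17
gcd(1100, 1364, 748) = 2^2 × 11 = 44.

44 cm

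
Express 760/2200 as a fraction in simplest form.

19/55

760 = 2^3 × 5 × 19
2200 = 2^3 × 5^2 × 11
gcd(760, 2200) = 2^3 × 5 = 40.
Divide numerator and denominator by 40: 760/2200 = 19/55.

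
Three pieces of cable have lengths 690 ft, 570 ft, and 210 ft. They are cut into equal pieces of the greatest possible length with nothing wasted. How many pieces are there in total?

49

Piece length = gcd(690, 570, 210).
690 = 2 × 3 × 5 × 23
570 = 2 × 3 × 5 × 19
210 = 2 × 3 × 5 × 7
gcd(690, 570, 210) = 2 × 3 × 5 = 30.
Total pieces = 690/30 + 570/30 + 210/30 = 23 + 19 + 7 = 49.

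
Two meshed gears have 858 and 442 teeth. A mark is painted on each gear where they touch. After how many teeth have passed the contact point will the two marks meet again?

14586 teeth

They coincide at every common multiple of the periods; the first is the LCM.
858 = 2 × 3 × 11 × 13
442 = 2 × 13 × 17
LCM(858, 442) = 2 × 3 × 11 × 13 × 17 = 14586.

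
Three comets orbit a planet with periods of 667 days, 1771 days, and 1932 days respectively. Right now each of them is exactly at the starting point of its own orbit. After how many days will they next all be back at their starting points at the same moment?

The first simultaneous occurrence is after LCM of the individual periods.
667 = 23 × 29
1771 = 7 × 11 × 23
1932 = 2^2 × 3 × 7 × 23
LCM(667, 1771, 1932) = 2^2 × 3 × 7 × 11 × 23 × 29 = 616308.

616308 days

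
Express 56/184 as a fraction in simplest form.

7/23

56 = 2^3 × 7
184 = 2^3 × 23
gcd(56, 184) = 2^3 = 8.
Divide numerator and denominator by 8: 56/184 = 7/23.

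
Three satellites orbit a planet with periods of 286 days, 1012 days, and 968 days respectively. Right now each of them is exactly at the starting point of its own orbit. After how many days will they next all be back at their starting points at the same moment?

289432 days

The first simultaneous occurrence is after LCM of the individual periods.
286 = 2 × 11 × 13
1012 = 2^2 × 11 × 23
968 = 2^3 × 11^2
LCM(286, 1012, 968) = 2^3 × 11^2 × 13 × 23 = 289432.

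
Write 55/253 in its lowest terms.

5/23

55 = 5 × 11
253 = 11 × 23
gcd(55, 253) = 11.
Divide numerator and denominator by 11: 55/253 = 5/23.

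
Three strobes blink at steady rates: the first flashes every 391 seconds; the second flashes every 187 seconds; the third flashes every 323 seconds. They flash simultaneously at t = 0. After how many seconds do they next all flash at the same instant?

The first simultaneous occurrence is after LCM of the individual periods.
391 = 17 × 23
187 = 11 × 17
323 = 17 × 19
LCM(391, 187, 323) = 11 × 17 × 19 × 23 = 81719.

81719 seconds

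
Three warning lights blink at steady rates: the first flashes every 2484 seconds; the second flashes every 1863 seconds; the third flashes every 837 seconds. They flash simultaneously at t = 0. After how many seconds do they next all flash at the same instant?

231012 seconds

The first simultaneous occurrence is after LCM of the individual periods.
2484 = 2^2 × 3^3 × 23
1863 = 3^4 × 23
837 = 3^3 × 31
LCM(2484, 1863, 837) = 2^2 × 3^4 × 23 × 31 = 231012.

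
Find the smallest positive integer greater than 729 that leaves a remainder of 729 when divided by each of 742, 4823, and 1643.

N − 729 must be a common multiple of 742, 4823, and 1643.
742 = 2 × 7 × 53
4823 = 7 × 13 × 53
1643 = 31 × 53
LCM(742, 4823, 1643) = 2 × 7 × 13 × 31 × 53 = 299026.
Smallest N > 729 is LCM + 729 = 299026 + 729 = 299755.

299755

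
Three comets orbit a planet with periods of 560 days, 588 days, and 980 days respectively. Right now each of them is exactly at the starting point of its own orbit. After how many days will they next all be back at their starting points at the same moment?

We need the least common multiple of the intervals.
560 = 2^4 × 5 × 7
588 = 2^2 × 3 × 7^2
980 = 2^2 × 5 × 7^2
LCM(560, 588, 980) = 2^4 × 3 × 5 × 7^2 = 11760.

11760 days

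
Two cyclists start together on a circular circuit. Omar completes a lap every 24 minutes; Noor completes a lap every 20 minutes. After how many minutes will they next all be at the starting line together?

120 minutes

The first simultaneous occurrence is after LCM of the individual periods.
24 = 2^3 × 3
20 = 2^2 × 5
LCM(24, 20) = 2^3 × 3 × 5 = 120.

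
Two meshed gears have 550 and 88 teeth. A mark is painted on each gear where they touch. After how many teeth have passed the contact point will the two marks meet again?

2200 teeth

They coincide at every common multiple of the periods; the first is the LCM.
550 = 2 × 5^2 × 11
88 = 2^3 × 11
LCM(550, 88) = 2^3 × 5^2 × 11 = 2200.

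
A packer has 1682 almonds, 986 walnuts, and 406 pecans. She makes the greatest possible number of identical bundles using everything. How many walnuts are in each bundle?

Number of bundles = gcd(1682, 986, 406).
1682 = 2 × 29^2
986 = 2 × 17 × 29
406 = 2 × 7 × 29
gcd(1682, 986, 406) = 2 × 29 = 58.
walnuts per bundle = 986 / 58 = 17.

17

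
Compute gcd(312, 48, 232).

312 = 2^3 × 3 × 13
48 = 2^4 × 3
232 = 2^3 × 29
gcd(312, 48, 232) = 2^3 = 8.

8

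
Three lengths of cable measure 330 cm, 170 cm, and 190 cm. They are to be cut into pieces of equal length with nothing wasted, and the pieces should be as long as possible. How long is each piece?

10 cm

The greatest length dividing all of 330, 170, and 190 is their gcd.
330 = 2 × 3 × 5 × 11
170 = 2 × 5 × 17
190 = 2 × 5 × 19
gcd(330, 170, 190) = 2 × 5 = 10.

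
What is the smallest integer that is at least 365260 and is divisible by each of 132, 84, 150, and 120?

369600

The integer must be a common multiple of 132, 84, 150, and 120, so a multiple of their LCM.
132 = 2^2 × 3 × 11
84 = 2^2 × 3 × 7
150 = 2 × 3 × 5^2
120 = 2^3 × 3 × 5
LCM(132, 84, 150, 120) = 2^3 × 3 × 5^2 × 7 × 11 = 46200.
Smallest multiple of 46200 that is ≥ 365260: ⌈365260/46200⌉ × 46200 = 8 × 46200 = 369600.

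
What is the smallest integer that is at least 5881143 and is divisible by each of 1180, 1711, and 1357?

The integer must be a common multiple of 1180, 1711, and 1357, so a multiple of their LCM.
1180 = 2^2 × 5 × 59
1711 = 29 × 59
1357 = 23 × 59
LCM(1180, 1711, 1357) = 2^2 × 5 × 23 × 29 × 59 = 787060.
Smallest multiple of 787060 that is ≥ 5881143: ⌈5881143/787060⌉ × 787060 = 8 × 787060 = 6296480.

6296480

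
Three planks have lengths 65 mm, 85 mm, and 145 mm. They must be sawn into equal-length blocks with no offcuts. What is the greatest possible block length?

This is the greatest common divisor of 65, 85, and 145.
65 = 5 × 13
85 = 5 × 17
145 = 5 × 29
gcd(65, 85, 145) = 5.

5 mm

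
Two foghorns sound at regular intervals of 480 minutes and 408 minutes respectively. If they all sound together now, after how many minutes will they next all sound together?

8160 minutes

The first simultaneous occurrence is after LCM of the individual periods.
480 = 2^5 × 3 × 5
408 = 2^3 × 3 × 17
LCM(480, 408) = 2^5 × 3 × 5 × 17 = 8160.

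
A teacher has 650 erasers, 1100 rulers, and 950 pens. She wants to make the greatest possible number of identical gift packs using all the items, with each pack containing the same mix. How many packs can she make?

The pack count must divide each quantity, so the greatest is gcd(650, 1100, 950).
650 = 2 × 5^2 × 13
1100 = 2^2 × 5^2 × 11
950 = 2 × 5^2 × 19
gcd(650, 1100, 950) = 2 × 5^2 = 50.

50 packs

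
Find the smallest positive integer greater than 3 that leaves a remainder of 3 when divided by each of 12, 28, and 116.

2439

N − 3 must be a common multiple of 12, 28, and 116.
12 = 2^2 × 3
28 = 2^2 × 7
116 = 2^2 × 29
LCM(12, 28, 116) = 2^2 × 3 × 7 × 29 = 2436.
Smallest N > 3 is LCM + 3 = 2436 + 3 = 2439.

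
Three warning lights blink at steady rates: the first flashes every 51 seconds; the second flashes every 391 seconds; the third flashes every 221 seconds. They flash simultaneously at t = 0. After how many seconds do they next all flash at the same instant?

15249 seconds

We need the least common multiple of the intervals.
51 = 3 × 17
391 = 17 × 23
221 = 13 × 17
LCM(51, 391, 221) = 3 × 13 × 17 × 23 = 15249.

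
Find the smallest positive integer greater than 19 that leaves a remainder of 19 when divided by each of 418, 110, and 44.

4199

N − 19 must be a common multiple of 418, 110, and 44.
418 = 2 × 11 × 19
110 = 2 × 5 × 11
44 = 2^2 × 11
LCM(418, 110, 44) = 2^2 × 5 × 11 × 19 = 4180.
Smallest N > 19 is LCM + 19 = 4180 + 19 = 4199.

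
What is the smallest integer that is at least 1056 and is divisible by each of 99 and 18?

The integer must be a common multiple of 99 and 18, so a multiple of their LCM.
99 = 3^2 × 11
18 = 2 × 3^2
LCM(99, 18) = 2 × 3^2 × 11 = 198.
Smallest multiple of 198 that is ≥ 1056: ⌈1056/198⌉ × 198 = 6 × 198 = 1188.

1188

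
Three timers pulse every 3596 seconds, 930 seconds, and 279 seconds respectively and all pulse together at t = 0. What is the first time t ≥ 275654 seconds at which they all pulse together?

323640 seconds

Joint pulses occur at multiples of LCM(3596, 930, 279).
3596 = 2^2 × 29 × 31
930 = 2 × 3 × 5 × 31
279 = 3^2 × 31
LCM(3596, 930, 279) = 2^2 × 3^2 × 5 × 29 × 31 = 161820.
Smallest multiple of 161820 that is ≥ 275654: ⌈275654/161820⌉ × 161820 = 2 × 161820 = 323640.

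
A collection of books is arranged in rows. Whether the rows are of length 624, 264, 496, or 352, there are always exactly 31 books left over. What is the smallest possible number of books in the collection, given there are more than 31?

N − 31 must be a common multiple of 624, 264, 496, and 352.
624 = 2^4 × 3 × 13
264 = 2^3 × 3 × 11
496 = 2^4 × 31
352 = 2^5 × 11
LCM(624, 264, 496, 352) = 2^5 × 3 × 11 × 13 × 31 = 425568.
Smallest N > 31 is LCM + 31 = 425568 + 31 = 425599.

425599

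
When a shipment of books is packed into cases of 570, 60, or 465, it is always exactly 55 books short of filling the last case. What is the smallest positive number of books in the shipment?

Being 55 short of a full case of size k means N ≡ −55 (mod k), i.e. N + 55 is a multiple of each size.
570 = 2 × 3 × 5 × 19
60 = 2^2 × 3 × 5
465 = 3 × 5 × 31
LCM(570, 60, 465) = 2^2 × 3 × 5 × 19 × 31 = 35340.
Smallest positive N is 35340 − 55 = 35285.

35285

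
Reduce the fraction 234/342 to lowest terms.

13/19

234 = 2 × 3^2 × 13
342 = 2 × 3^2 × 19
gcd(234, 342) = 2 × 3^2 = 18.
Divide numerator and denominator by 18: 234/342 = 13/19.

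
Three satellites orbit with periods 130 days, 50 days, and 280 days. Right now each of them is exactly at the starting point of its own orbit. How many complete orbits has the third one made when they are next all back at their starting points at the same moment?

65 orbits

They are all back at their starting positions together after one LCM of the periods.
130 = 2 × 5 × 13
50 = 2 × 5^2
280 = 2^3 × 5 × 7
LCM(130, 50, 280) = 2^3 × 5^2 × 7 × 13 = 18200.
Orbits for period 280: 18200 / 280 = 65.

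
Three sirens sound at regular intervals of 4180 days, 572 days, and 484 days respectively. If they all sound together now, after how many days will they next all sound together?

We need the least common multiple of the intervals.
4180 = 2^2 × 5 × 11 × 19
572 = 2^2 × 11 × 13
484 = 2^2 × 11^2
LCM(4180, 572, 484) = 2^2 × 5 × 11^2 × 13 × 19 = 597740.

597740 days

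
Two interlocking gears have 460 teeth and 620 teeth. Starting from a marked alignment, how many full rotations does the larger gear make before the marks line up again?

23 rotations

They are all back at their starting positions together after one LCM of the periods.
460 = 2^2 × 5 × 23
620 = 2^2 × 5 × 31
LCM(460, 620) = 2^2 × 5 × 23 × 31 = 14260.
Rotations for period 620: 14260 / 620 = 23.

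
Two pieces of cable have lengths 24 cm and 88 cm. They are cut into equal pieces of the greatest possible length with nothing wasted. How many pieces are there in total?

Piece length = gcd(24, 88).
24 = 2^3 × 3
88 = 2^3 × 11
gcd(24, 88) = 2^3 = 8.
Total pieces = 24/8 + 88/8 = 3 + 11 = 14.

14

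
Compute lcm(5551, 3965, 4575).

5551 = 7 × 13 × 61
3965 = 5 × 13 × 61
4575 = 3 × 5^2 × 61
LCM(5551, 3965, 4575) = 3 × 5^2 × 7 × 13 × 61 = 416325.

416325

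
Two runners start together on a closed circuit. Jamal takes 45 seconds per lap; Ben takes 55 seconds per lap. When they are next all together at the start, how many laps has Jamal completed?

11 laps

They are all back at their starting positions together after one LCM of the periods.
45 = 3^2 × 5
55 = 5 × 11
LCM(45, 55) = 3^2 × 5 × 11 = 495.
Laps for period 45: 495 / 45 = 11.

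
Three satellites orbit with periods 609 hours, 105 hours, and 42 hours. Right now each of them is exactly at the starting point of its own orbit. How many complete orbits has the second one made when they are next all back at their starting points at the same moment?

They are all back at their starting positions together after one LCM of the periods.
609 = 3 × 7 × 29
105 = 3 × 5 × 7
42 = 2 × 3 × 7
LCM(609, 105, 42) = 2 × 3 × 5 × 7 × 29 = 6090.
Orbits for period 105: 6090 / 105 = 58.

58 orbits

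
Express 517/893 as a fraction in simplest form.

11/19

517 = 11 × 47
893 = 19 × 47
gcd(517, 893) = 47.
Divide numerator and denominator by 47: 517/893 = 11/19.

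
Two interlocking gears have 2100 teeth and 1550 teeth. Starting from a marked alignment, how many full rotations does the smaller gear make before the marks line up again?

They are all back at their starting positions together after one LCM of the periods.
2100 = 2^2 × 3 × 5^2 × 7
1550 = 2 × 5^2 × 31
LCM(2100, 1550) = 2^2 × 3 × 5^2 × 7 × 31 = 65100.
Rotations for period 1550: 65100 / 1550 = 42.

42 rotations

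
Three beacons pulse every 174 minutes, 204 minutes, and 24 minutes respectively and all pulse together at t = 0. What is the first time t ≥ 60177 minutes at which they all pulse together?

70992 minutes

Joint pulses occur at multiples of LCM(174, 204, 24).
174 = 2 × 3 × 29
204 = 2^2 × 3 × 17
24 = 2^3 × 3
LCM(174, 204, 24) = 2^3 × 3 × 17 × 29 = 11832.
Smallest multiple of 11832 that is ≥ 60177: ⌈60177/11832⌉ × 11832 = 6 × 11832 = 70992.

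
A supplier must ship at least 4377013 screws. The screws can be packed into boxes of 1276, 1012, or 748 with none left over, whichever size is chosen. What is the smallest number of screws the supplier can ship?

The number of screws must be a common multiple of 1276, 1012, and 748, so a multiple of their LCM.
1276 = 2^2 × 11 × 29
1012 = 2^2 × 11 × 23
748 = 2^2 × 11 × 17
LCM(1276, 1012, 748) = 2^2 × 11 × 17 × 23 × 29 = 498916.
Smallest multiple of 498916 that is ≥ 4377013: ⌈4377013/498916⌉ × 498916 = 9 × 498916 = 4490244.

4490244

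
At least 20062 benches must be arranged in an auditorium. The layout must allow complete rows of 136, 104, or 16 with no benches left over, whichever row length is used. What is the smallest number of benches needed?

The number of benches must be a common multiple of 136, 104, and 16, so a multiple of their LCM.
136 = 2^3 × 17
104 = 2^3 × 13
16 = 2^4
LCM(136, 104, 16) = 2^4 × 13 × 17 = 3536.
Smallest multiple of 3536 that is ≥ 20062: ⌈20062/3536⌉ × 3536 = 6 × 3536 = 21216.

21216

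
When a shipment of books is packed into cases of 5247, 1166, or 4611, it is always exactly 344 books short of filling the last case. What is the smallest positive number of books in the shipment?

303982

Being 344 short of a full case of size k means N ≡ −344 (mod k), i.e. N + 344 is a multiple of each size.
5247 = 3^2 × 11 × 53
1166 = 2 × 11 × 53
4611 = 3 × 29 × 53
LCM(5247, 1166, 4611) = 2 × 3^2 × 11 × 29 × 53 = 304326.
Smallest positive N is 304326 − 344 = 303982.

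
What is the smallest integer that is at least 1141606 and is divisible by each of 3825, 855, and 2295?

1308150

The integer must be a common multiple of 3825, 855, and 2295, so a multiple of their LCM.
3825 = 3^2 × 5^2 × 17
855 = 3^2 × 5 × 19
2295 = 3^3 × 5 × 17
LCM(3825, 855, 2295) = 3^3 × 5^2 × 17 × 19 = 218025.
Smallest multiple of 218025 that is ≥ 1141606: ⌈1141606/218025⌉ × 218025 = 6 × 218025 = 1308150.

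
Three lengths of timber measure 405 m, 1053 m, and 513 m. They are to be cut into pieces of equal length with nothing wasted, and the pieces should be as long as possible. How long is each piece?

The greatest length dividing all of 405, 1053, and 513 is their gcd.
405 = 3^4 × 5
1053 = 3^4 × 13
513 = 3^3 × 19
gcd(405, 1053, 513) = 3^3 = 27.

27 m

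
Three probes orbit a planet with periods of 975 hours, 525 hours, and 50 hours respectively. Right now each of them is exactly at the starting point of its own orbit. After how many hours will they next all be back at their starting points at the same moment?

They coincide at every common multiple of the periods; the first is the LCM.
975 = 3 × 5^2 × 13
525 = 3 × 5^2 × 7
50 = 2 × 5^2
LCM(975, 525, 50) = 2 × 3 × 5^2 × 7 × 13 = 13650.

13650 hours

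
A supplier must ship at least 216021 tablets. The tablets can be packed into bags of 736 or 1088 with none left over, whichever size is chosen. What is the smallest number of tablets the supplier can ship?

The number of tablets must be a common multiple of 736 and 1088, so a multiple of their LCM.
736 = 2^5 × 23
1088 = 2^6 × 17
LCM(736, 1088) = 2^6 × 17 × 23 = 25024.
Smallest multiple of 25024 that is ≥ 216021: ⌈216021/25024⌉ × 25024 = 9 × 25024 = 225216.

225216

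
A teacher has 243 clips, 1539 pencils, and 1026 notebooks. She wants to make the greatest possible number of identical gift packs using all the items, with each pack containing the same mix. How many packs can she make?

The pack count must divide each quantity, so the greatest is gcd(243, 1539, 1026).
243 = 3^5
1539 = 3^4 × 19
1026 = 2 × 3^3 × 19
gcd(243, 1539, 1026) = 3^3 = 27.

27 packs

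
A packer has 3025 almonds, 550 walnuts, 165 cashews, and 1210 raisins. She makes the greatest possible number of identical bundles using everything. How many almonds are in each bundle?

55

Number of bundles = gcd(3025, 550, 165, 1210).
3025 = 5^2 × 11^2
550 = 2 × 5^2 × 11
165 = 3 × 5 × 11
1210 = 2 × 5 × 11^2
gcd(3025, 550, 165, 1210) = 5 × 11 = 55.
almonds per bundle = 3025 / 55 = 55.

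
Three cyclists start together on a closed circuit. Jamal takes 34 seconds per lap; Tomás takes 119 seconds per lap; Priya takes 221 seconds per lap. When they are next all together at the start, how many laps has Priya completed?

All finish a whole number of cycles simultaneously at t = LCM of the periods.
34 = 2 × 17
119 = 7 × 17
221 = 13 × 17
LCM(34, 119, 221) = 2 × 7 × 13 × 17 = 3094.
Laps for period 221: 3094 / 221 = 14.

14 laps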